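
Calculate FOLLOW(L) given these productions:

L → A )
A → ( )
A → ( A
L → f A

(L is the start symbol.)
{ $ }

To compute FOLLOW(L), find every occurrence of L on a right-hand side N → α L β: add FIRST(β) \ {ε}, and if β is empty or nullable also add FOLLOW(N). Iterate to a fixed point.

L is the start symbol, so $ ∈ FOLLOW(L).
L does not occur on any right-hand side.

Taking the union: FOLLOW(L) = { $ }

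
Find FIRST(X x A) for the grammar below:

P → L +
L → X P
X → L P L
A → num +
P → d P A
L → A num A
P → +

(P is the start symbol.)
{ 'num' }

FIRST sets of the non-terminals involved (from the grammar, by fixed-point iteration):
  FIRST(X) = { 'num' }

To compute FIRST(X x A), process the symbols left to right:
Symbol X is a non-terminal. Add FIRST(X) \ {ε} = { 'num' }
X is not nullable (ε ∉ FIRST(X)), so stop here.
FIRST(X x A) = { 'num' }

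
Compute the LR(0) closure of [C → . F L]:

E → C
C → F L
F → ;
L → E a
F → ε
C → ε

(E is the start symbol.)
Start with: [C → . F L]
  [C → . F L] has the dot before F: add [F → . ;], [F → .]
No further items can be added.

CLOSURE = { [C → . F L], [F → . ;], [F → .] }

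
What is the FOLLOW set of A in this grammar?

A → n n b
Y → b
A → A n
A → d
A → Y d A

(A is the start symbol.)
A is the start symbol, so $ ∈ FOLLOW(A).
In A → A n: A is followed by n, add FIRST(n) \ {ε} = { 'n' }
In A → Y d A: A is at the end; this adds FOLLOW(A) to itself — nothing new

Taking the union: FOLLOW(A) = { $, 'n' }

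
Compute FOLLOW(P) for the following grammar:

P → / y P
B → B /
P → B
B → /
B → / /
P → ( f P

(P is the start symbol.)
To compute FOLLOW(P), find every occurrence of P on a right-hand side N → α P β: add FIRST(β) \ {ε}, and if β is empty or nullable also add FOLLOW(N). Iterate to a fixed point.

P is the start symbol, so $ ∈ FOLLOW(P).
In P → / y P: P is at the end; this adds FOLLOW(P) to itself — nothing new
In P → ( f P: P is at the end; this adds FOLLOW(P) to itself — nothing new

Taking the union: FOLLOW(P) = { $ }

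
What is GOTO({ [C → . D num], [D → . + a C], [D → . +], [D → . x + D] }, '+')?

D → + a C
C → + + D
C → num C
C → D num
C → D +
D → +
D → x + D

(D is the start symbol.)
GOTO(I, '+') = CLOSURE({ [A → αX.β] : [A → α.Xβ] ∈ I, X = '+' })

Items with dot before '+', with the dot advanced:
  [D → . +] → [D → + .]
  [D → . + a C] → [D → + . a C]
Closure adds nothing (no advanced item has the dot before a non-terminal).

GOTO = { [D → + . a C], [D → + .] }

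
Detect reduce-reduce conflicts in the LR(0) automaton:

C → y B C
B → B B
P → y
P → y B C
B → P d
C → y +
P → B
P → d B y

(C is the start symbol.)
A reduce-reduce conflict occurs when an LR(0) state has two complete items [A → α .] and [B → β .] — both call for a reduction, and with no lookahead the parser cannot choose between them.

Augment with C' → C and build the canonical LR(0) collection (I0 = CLOSURE({[C' → . C]}), then GOTO on every symbol after a dot until no new states appear). It has 18 states:
  I0: { [C → . y +], [C → . y B C], [C' → . C] }  — shift
  I1: { [C' → C .] }  — accept
  I2: { [B → . B B], [B → . P d], [C → y . +], [C → y . B C], [P → . B], [P → . d B y], [P → . y B C], [P → . y] }  — shift
  I3: { [C → y + .] }  — reduce
  I4: { [B → . B B], [B → . P d], [B → B . B], [C → . y +], [C → . y B C], [C → y B . C], [P → . B], [P → . d B y], [P → . y B C], [P → . y], [P → B .] }  — shift, reduce
  I5: { [B → P . d] }  — shift
  I6: { [B → . B B], [B → . P d], [P → . B], [P → . d B y], [P → . y B C], [P → . y], [P → d . B y] }  — shift
  I7: { [B → . B B], [B → . P d], [P → . B], [P → . d B y], [P → . y B C], [P → . y], [P → y . B C], [P → y .] }  — shift, reduce
  I8: { [B → . B B], [B → . P d], [B → B . B], [C → . y +], [C → . y B C], [P → . B], [P → . d B y], [P → . y B C], [P → . y], [P → B .], [P → y B . C] }  — shift, reduce
  I9: { [B → . B B], [B → . P d], [B → B . B], [B → B B .], [P → . B], [P → . d B y], [P → . y B C], [P → . y], [P → B .] }  — shift, 2 reduces
  I10: { [P → y B C .] }  — reduce
  I11: { [B → . B B], [B → . P d], [C → y . +], [C → y . B C], [P → . B], [P → . d B y], [P → . y B C], [P → . y], [P → y . B C], [P → y .] }  — shift, reduce
  I12: { [B → . B B], [B → . P d], [B → B . B], [C → . y +], [C → . y B C], [C → y B . C], [P → . B], [P → . d B y], [P → . y B C], [P → . y], [P → B .], [P → y B . C] }  — shift, reduce
  I13: { [C → y B C .], [P → y B C .] }  — 2 reduces
  I14: { [B → . B B], [B → . P d], [B → B . B], [P → . B], [P → . d B y], [P → . y B C], [P → . y], [P → B .], [P → d B . y] }  — shift, reduce
  I15: { [B → . B B], [B → . P d], [P → . B], [P → . d B y], [P → . y B C], [P → . y], [P → d B y .], [P → y . B C], [P → y .] }  — shift, 2 reduces
  I16: { [B → P d .] }  — reduce
  I17: { [C → y B C .] }  — reduce

I9 contains complete items [B → B B .], [P → B .] — reduce-reduce conflict.
I13 contains complete items [C → y B C .], [P → y B C .] — reduce-reduce conflict.
I15 contains complete items [P → d B y .], [P → y .] — reduce-reduce conflict.

Answer: Yes — I9: [B → B B .] vs [P → B .]; I13: [C → y B C .] vs [P → y B C .]; I15: [P → d B y .] vs [P → y .]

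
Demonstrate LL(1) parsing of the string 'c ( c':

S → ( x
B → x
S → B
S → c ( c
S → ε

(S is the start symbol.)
LL(1) parsing maintains a stack (initially the start symbol over $) and the input. At each step: if the stack top is a terminal, match it against the current input token; if it is a non-terminal N, replace it with the RHS of M[N, lookahead] (the unique production whose predict set contains the lookahead).

Stack is shown with the top on the left.

Stack    Input    Action
------------------------
S $      c ( c $  output S → c ( c
c ( c $  c ( c $  match 'c'
( c $    ( c $    match '('
c $      c $      match 'c'
$        $        accept

The string is accepted.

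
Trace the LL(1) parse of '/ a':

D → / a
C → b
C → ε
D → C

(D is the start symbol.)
LL(1) parsing maintains a stack (initially the start symbol over $) and the input. At each step: if the stack top is a terminal, match it against the current input token; if it is a non-terminal N, replace it with the RHS of M[N, lookahead] (the unique production whose predict set contains the lookahead).

Stack is shown with the top on the left.

Stack  Input  Action
--------------------
D $    / a $  output D → / a
/ a $  / a $  match '/'
a $    a $    match 'a'
$      $      accept

The string is accepted.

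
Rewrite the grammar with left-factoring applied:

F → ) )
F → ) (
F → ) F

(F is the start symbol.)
F → ) F'
F' → )
F' → (
F' → F

Left-factoring transforms A → αβ₁ | αβ₂ into A → αA' and A' → β₁ | β₂
(α is the longest common prefix among the alternatives). Repeat until
no nonterminal has two alternatives with a common prefix.

Round 1: F has alternatives sharing prefix ')'. Introduce F': F → ) F'
  Add: F' → )
  Add: F' → (
  Add: F' → F

No remaining common prefixes — done.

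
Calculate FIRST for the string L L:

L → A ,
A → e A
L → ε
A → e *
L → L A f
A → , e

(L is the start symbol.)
{ ',', 'e', ε }

FIRST sets of the non-terminals involved (from the grammar, by fixed-point iteration):
  FIRST(L) = { ',', 'e', ε }

To compute FIRST(L L), process the symbols left to right:
Symbol L is a non-terminal. Add FIRST(L) \ {ε} = { ',', 'e' }
L is nullable (ε ∈ FIRST(L)), continue to the next symbol.
Symbol L is a non-terminal. Add FIRST(L) \ {ε} = { ',', 'e' }
L is nullable (ε ∈ FIRST(L)), continue to the next symbol.
All symbols are nullable, so ε is in the result.
FIRST(L L) = { ',', 'e', ε }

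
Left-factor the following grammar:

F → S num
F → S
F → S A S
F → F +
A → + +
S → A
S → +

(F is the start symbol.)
F → S F'
F' → num
F' → ε
F' → A S
F → F +
A → + +
S → A
S → +

Left-factoring transforms A → αβ₁ | αβ₂ into A → αA' and A' → β₁ | β₂
(α is the longest common prefix among the alternatives). Repeat until
no nonterminal has two alternatives with a common prefix.

Round 1: F has alternatives sharing prefix 'S'. Introduce F': F → S F'
  Add: F' → num
  Add: F' → ε
  Add: F' → A S

No remaining common prefixes — done.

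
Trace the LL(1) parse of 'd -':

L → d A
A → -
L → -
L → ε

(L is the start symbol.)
LL(1) parsing maintains a stack (initially the start symbol over $) and the input. At each step: if the stack top is a terminal, match it against the current input token; if it is a non-terminal N, replace it with the RHS of M[N, lookahead] (the unique production whose predict set contains the lookahead).

Stack is shown with the top on the left.

Stack  Input  Action
--------------------
L $    d - $  output L → d A
d A $  d - $  match 'd'
A $    - $    output A → -
- $    - $    match '-'
$      $      accept

The string is accepted.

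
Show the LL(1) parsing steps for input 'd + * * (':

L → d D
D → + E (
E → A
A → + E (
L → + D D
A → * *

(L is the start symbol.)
Stack is shown with the top on the left.

Stack    Input        Action
----------------------------
L $      d + * * ( $  output L → d D
d D $    d + * * ( $  match 'd'
D $      + * * ( $    output D → + E (
+ E ( $  + * * ( $    match '+'
E ( $    * * ( $      output E → A
A ( $    * * ( $      output A → * *
* * ( $  * * ( $      match '*'
* ( $    * ( $        match '*'
( $      ( $          match '('
$        $            accept

The string is accepted.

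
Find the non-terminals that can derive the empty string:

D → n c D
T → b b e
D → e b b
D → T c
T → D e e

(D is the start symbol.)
There are no ε-productions, so no non-terminal can derive ε.
No non-terminals are nullable.

Answer: None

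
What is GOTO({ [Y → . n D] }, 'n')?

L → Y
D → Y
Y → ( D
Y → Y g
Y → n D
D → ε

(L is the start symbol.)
{ [D → . Y], [D → .], [Y → . ( D], [Y → . Y g], [Y → . n D], [Y → n . D] }

GOTO(I, 'n') = CLOSURE({ [A → αX.β] : [A → α.Xβ] ∈ I, X = 'n' })

Items with dot before 'n', with the dot advanced:
  [Y → . n D] → [Y → n . D]
Closure of the advanced items:
  [Y → n . D] has the dot before D: add [D → . Y], [D → .]
  [D → . Y] has the dot before Y: add [Y → . ( D], [Y → . Y g], [Y → . n D]

GOTO = { [D → . Y], [D → .], [Y → . ( D], [Y → . Y g], [Y → . n D], [Y → n . D] }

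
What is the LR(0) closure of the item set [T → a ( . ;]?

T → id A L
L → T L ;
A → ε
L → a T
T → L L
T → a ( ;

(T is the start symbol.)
{ [T → a ( . ;] }

Start with: [T → a ( . ;]
The dot precedes the terminal ';', so nothing is added.

CLOSURE = { [T → a ( . ;] }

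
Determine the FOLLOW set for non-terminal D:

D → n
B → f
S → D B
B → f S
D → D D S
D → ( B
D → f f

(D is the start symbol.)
{ $, '(', 'f', 'n' }

To compute FOLLOW(D), find every occurrence of D on a right-hand side N → α D β: add FIRST(β) \ {ε}, and if β is empty or nullable also add FOLLOW(N). Iterate to a fixed point.

D is the start symbol, so $ ∈ FOLLOW(D).
In S → D B: D is followed by B, add FIRST(B) \ {ε} = { 'f' }
In D → D D S: D is followed by D S, add FIRST(D S) \ {ε} = { '(', 'f', 'n' }
In D → D D S: D is followed by S, add FIRST(S) \ {ε} = { '(', 'f', 'n' }

Taking the union: FOLLOW(D) = { $, '(', 'f', 'n' }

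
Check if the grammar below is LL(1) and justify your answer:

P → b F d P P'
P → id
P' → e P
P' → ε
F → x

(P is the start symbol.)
Relevant sets:
  FOLLOW(P') = { $, 'e' }

For P:
  PREDICT(P → b F d P P') = { 'b' }
  PREDICT(P → id) = { 'id' }
For P':
  PREDICT(P' → e P) = { 'e' }
  PREDICT(P' → ε) = { $, 'e' }
F has a single production, so nothing to check there.

Conflict found: Predict set conflict for P': { 'e' }
The grammar is NOT LL(1).

Answer: No. Predict set conflict for P': { 'e' }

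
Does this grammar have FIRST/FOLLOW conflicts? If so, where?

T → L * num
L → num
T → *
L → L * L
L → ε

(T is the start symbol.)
Yes. L → L '*' L with FOLLOW(L) on { '*' }

A FIRST/FOLLOW conflict occurs when a non-terminal N has a nullable alternative N → β (β ⇒* ε) and another alternative N → α with FIRST(α) ∩ FOLLOW(N) ≠ ∅: on such a lookahead the parser cannot decide between expanding α and letting N vanish via β.

Nullable non-terminals: L.
FIRST sets used below: FIRST(L) = { '*', 'num', ε }

L: nullable alternative(s) L → ε; FOLLOW(L) = { '*' }
  L → num: FIRST \ {ε} = { 'num' } — disjoint from FOLLOW(L)
  L → L * L: FIRST \ {ε} = { '*', 'num' } — overlaps FOLLOW(L) on { '*' }: CONFLICT
  L → ε: FIRST \ {ε} = { } — this is the only nullable alternative, skip

T has no nullable alternative, so no FIRST/FOLLOW check is needed there.

So the grammar has 1 FIRST/FOLLOW conflict (marked CONFLICT above).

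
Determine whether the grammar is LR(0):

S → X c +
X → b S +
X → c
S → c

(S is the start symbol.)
No. Reduce-reduce conflict: [S → c .] and [X → c .]

A grammar is LR(0) if no state in the canonical LR(0) collection has:
  - both a shift item (dot before a terminal) and a complete item (shift-reduce conflict), or
  - two or more complete items (reduce-reduce conflict; the accept item [S' → S .] counts as a complete item here).

Augment with S' → S and build the canonical LR(0) collection (I0 = CLOSURE({[S' → . S]}), then GOTO on every symbol after a dot until no new states appear). It has 9 states:
  I0: { [S → . X c +], [S → . c], [S' → . S], [X → . b S +], [X → . c] }  — shift
  I1: { [S' → S .] }  — accept
  I2: { [S → X . c +] }  — shift
  I3: { [S → . X c +], [S → . c], [X → . b S +], [X → . c], [X → b . S +] }  — shift
  I4: { [S → c .], [X → c .] }  — 2 reduces
  I5: { [X → b S . +] }  — shift
  I6: { [X → b S + .] }  — reduce
  I7: { [S → X c . +] }  — shift
  I8: { [S → X c + .] }  — reduce

Conflict in state I4:
  Reduce-reduce conflict: [S → c .] and [X → c .]
So the grammar is NOT LR(0).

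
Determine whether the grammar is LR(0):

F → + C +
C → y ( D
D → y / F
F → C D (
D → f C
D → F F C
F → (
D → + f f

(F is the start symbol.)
Yes, the grammar is LR(0)

A grammar is LR(0) if no state in the canonical LR(0) collection has:
  - both a shift item (dot before a terminal) and a complete item (shift-reduce conflict), or
  - two or more complete items (reduce-reduce conflict; the accept item [F' → F .] counts as a complete item here).

Augment with F' → F and build the canonical LR(0) collection (I0 = CLOSURE({[F' → . F]}), then GOTO on every symbol after a dot until no new states appear). It has 23 states:
  I0: { [C → . y ( D], [F → . (], [F → . + C +], [F → . C D (], [F' → . F] }  — shift
  I1: { [F → ( .] }  — reduce
  I2: { [C → . y ( D], [F → + . C +] }  — shift
  I3: { [C → . y ( D], [D → . + f f], [D → . F F C], [D → . f C], [D → . y / F], [F → . (], [F → . + C +], [F → . C D (], [F → C . D (] }  — shift
  I4: { [F' → F .] }  — accept
  I5: { [C → y . ( D] }  — shift
  I6: { [C → . y ( D], [C → y ( . D], [D → . + f f], [D → . F F C], [D → . f C], [D → . y / F], [F → . (], [F → . + C +], [F → . C D (] }  — shift
  I7: { [C → . y ( D], [D → + . f f], [F → + . C +] }  — shift
  I8: { [C → y ( D .] }  — reduce
  I9: { [C → . y ( D], [D → F . F C], [F → . (], [F → . + C +], [F → . C D (] }  — shift
  I10: { [C → . y ( D], [D → f . C] }  — shift
  I11: { [C → y . ( D], [D → y . / F] }  — shift
  I12: { [C → . y ( D], [D → y / . F], [F → . (], [F → . + C +], [F → . C D (] }  — shift
  I13: { [D → y / F .] }  — reduce
  I14: { [D → f C .] }  — reduce
  I15: { [C → . y ( D], [D → F F . C] }  — shift
  I16: { [D → F F C .] }  — reduce
  I17: { [F → + C . +] }  — shift
  I18: { [D → + f . f] }  — shift
  I19: { [D → + f f .] }  — reduce
  I20: { [F → + C + .] }  — reduce
  I21: { [F → C D . (] }  — shift
  I22: { [F → C D ( .] }  — reduce

Every state is either a pure shift/goto state or contains exactly one complete item and nothing to shift — no conflicts. The grammar is LR(0).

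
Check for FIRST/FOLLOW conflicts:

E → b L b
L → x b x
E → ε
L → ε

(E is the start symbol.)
No FIRST/FOLLOW conflicts.

A FIRST/FOLLOW conflict occurs when a non-terminal N has a nullable alternative N → β (β ⇒* ε) and another alternative N → α with FIRST(α) ∩ FOLLOW(N) ≠ ∅: on such a lookahead the parser cannot decide between expanding α and letting N vanish via β.

Nullable non-terminals: E, L.

E: nullable alternative(s) E → ε; FOLLOW(E) = { $ }
  E → b L b: FIRST \ {ε} = { 'b' } — disjoint from FOLLOW(E)
  E → ε: FIRST \ {ε} = { } — this is the only nullable alternative, skip

L: nullable alternative(s) L → ε; FOLLOW(L) = { 'b' }
  L → x b x: FIRST \ {ε} = { 'x' } — disjoint from FOLLOW(L)
  L → ε: FIRST \ {ε} = { } — this is the only nullable alternative, skip

No FIRST/FOLLOW conflicts found.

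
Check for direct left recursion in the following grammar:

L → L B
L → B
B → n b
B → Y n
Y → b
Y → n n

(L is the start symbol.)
L → L B: LEFT RECURSIVE (starts with L)
L → B: starts with B
B → n b: starts with n
B → Y n: starts with Y
Y → b: starts with b
Y → n n: starts with n

The grammar has direct left recursion on: L.

Answer: Yes, L is left-recursive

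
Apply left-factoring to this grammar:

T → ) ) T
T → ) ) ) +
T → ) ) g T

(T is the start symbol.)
T → ) ) T'
T' → T
T' → ) +
T' → g T

Left-factoring transforms A → αβ₁ | αβ₂ into A → αA' and A' → β₁ | β₂
(α is the longest common prefix among the alternatives). Repeat until
no nonterminal has two alternatives with a common prefix.

Round 1: T has alternatives sharing prefix ') )'. Introduce T': T → ) ) T'
  Add: T' → T
  Add: T' → ) +
  Add: T' → g T

No remaining common prefixes — done.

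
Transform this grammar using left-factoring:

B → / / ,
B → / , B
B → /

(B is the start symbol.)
Left-factoring transforms A → αβ₁ | αβ₂ into A → αA' and A' → β₁ | β₂
(α is the longest common prefix among the alternatives). Repeat until
no nonterminal has two alternatives with a common prefix.

Round 1: B has alternatives sharing prefix '/'. Introduce B': B → / B'
  Add: B' → / ,
  Add: B' → , B
  Add: B' → ε

No remaining common prefixes — done.

Resulting grammar:
B → / B'
B' → / ,
B' → , B
B' → ε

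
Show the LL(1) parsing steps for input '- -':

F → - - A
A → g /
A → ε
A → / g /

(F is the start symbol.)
LL(1) parsing maintains a stack (initially the start symbol over $) and the input. At each step: if the stack top is a terminal, match it against the current input token; if it is a non-terminal N, replace it with the RHS of M[N, lookahead] (the unique production whose predict set contains the lookahead).

Stack is shown with the top on the left.

Stack    Input  Action
----------------------
F $      - - $  output F → - - A
- - A $  - - $  match '-'
- A $    - $    match '-'
A $      $      output A → ε
$        $      accept

The string is accepted.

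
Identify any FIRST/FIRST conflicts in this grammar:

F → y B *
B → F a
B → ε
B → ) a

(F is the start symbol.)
A FIRST/FIRST conflict occurs when two productions N → α and N → β for the same non-terminal have FIRST(α) ∩ FIRST(β) ≠ ∅ (with ε ∈ FIRST of a nullable right-hand side, so two nullable alternatives also conflict).

FIRST sets of the non-terminals at (or reachable through a nullable prefix from) the front of some alternative:
  FIRST(F) = { 'y' }

Productions for B:
  B → F a: FIRST = { 'y' }
  B → ε: FIRST = { ε }
  B → ) a: FIRST = { ')' }
F has only one production, so no FIRST/FIRST conflict is possible there.

All alternatives of each non-terminal have pairwise disjoint FIRST sets.

Answer: No FIRST/FIRST conflicts.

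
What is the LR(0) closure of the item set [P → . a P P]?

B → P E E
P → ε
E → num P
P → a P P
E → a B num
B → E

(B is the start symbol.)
{ [P → . a P P] }

Start with: [P → . a P P]
The dot precedes the terminal a, so nothing is added.

CLOSURE = { [P → . a P P] }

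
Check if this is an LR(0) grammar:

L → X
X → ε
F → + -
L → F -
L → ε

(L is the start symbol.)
No. Shift-reduce conflict between [L → .] and [F → . + -]

Augment with L' → L and build the canonical LR(0) collection (I0 = CLOSURE({[L' → . L]}), then GOTO on every symbol after a dot until no new states appear). It has 7 states:
  I0: { [F → . + -], [L → . F -], [L → . X], [L → .], [L' → . L], [X → .] }  — shift, 2 reduces
  I1: { [F → + . -] }  — shift
  I2: { [L → F . -] }  — shift
  I3: { [L' → L .] }  — accept
  I4: { [L → X .] }  — reduce
  I5: { [L → F - .] }  — reduce
  I6: { [F → + - .] }  — reduce

Conflict in state I0:
  Shift-reduce conflict between [L → .] and [F → . + -]
So the grammar is NOT LR(0).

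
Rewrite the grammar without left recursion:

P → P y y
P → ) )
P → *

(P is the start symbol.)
P → ) ) P'
P → * P'
P' → y y P'
P' → ε

P is directly left-recursive. The standard transformation for
  A → A α₁ | ... | A α_m | β₁ | ... | β_n
is
  A  → β₁ A' | ... | β_n A'
  A' → α₁ A' | ... | α_m A' | ε

P → ) ) becomes P → ) ) P'
P → * becomes P → * P'
P → P y y becomes P' → y y P'
Add P' → ε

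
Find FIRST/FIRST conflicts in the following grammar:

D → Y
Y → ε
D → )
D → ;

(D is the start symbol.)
No FIRST/FIRST conflicts.

FIRST sets of the non-terminals at (or reachable through a nullable prefix from) the front of some alternative:
  FIRST(Y) = { ε }

Productions for D:
  D → Y: FIRST = { ε }
  D → ): FIRST = { ')' }
  D → ;: FIRST = { ';' }
Y has only one production, so no FIRST/FIRST conflict is possible there.

All alternatives of each non-terminal have pairwise disjoint FIRST sets.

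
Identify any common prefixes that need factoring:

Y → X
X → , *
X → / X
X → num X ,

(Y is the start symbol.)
Left-factoring is needed when two productions for the same non-terminal
share a common prefix on the right-hand side.

Productions for X:
  X → , *
  X → / X
  X → num X ,

No common prefixes found.

Answer: No, left-factoring is not needed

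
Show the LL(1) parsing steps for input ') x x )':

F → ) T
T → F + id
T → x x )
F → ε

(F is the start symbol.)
LL(1) parsing maintains a stack (initially the start symbol over $) and the input. At each step: if the stack top is a terminal, match it against the current input token; if it is a non-terminal N, replace it with the RHS of M[N, lookahead] (the unique production whose predict set contains the lookahead).

Stack is shown with the top on the left.

Stack    Input      Action
--------------------------
F $      ) x x ) $  output F → ) T
) T $    ) x x ) $  match ')'
T $      x x ) $    output T → x x )
x x ) $  x x ) $    match 'x'
x ) $    x ) $      match 'x'
) $      ) $        match ')'
$        $          accept

The string is accepted.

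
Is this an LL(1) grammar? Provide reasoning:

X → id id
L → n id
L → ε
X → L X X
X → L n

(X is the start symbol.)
No. Predict set conflict for X: { 'id' }

A grammar is LL(1) if for each non-terminal N with multiple productions, the predict sets of those productions are pairwise disjoint, where PREDICT(N → α) = (FIRST(α) \ {ε}) ∪ (FOLLOW(N) if α ⇒* ε).

Relevant sets:
  FIRST(L) = { 'n', ε }
  FIRST(X) = { 'id', 'n' }
  FOLLOW(L) = { 'id', 'n' }

For X:
  PREDICT(X → id id) = { 'id' }
  PREDICT(X → L X X) = { 'id', 'n' }
  PREDICT(X → L n) = { 'n' }
For L:
  PREDICT(L → n id) = { 'n' }
  PREDICT(L → ε) = { 'id', 'n' }

Conflict found: Predict set conflict for X: { 'id' }
The grammar is NOT LL(1).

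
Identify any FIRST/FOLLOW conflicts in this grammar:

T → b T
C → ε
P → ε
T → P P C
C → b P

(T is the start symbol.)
No FIRST/FOLLOW conflicts.

Nullable non-terminals: C, P, T.
FIRST sets used below: FIRST(P) = { ε }, FIRST(C) = { 'b', ε }

C: nullable alternative(s) C → ε; FOLLOW(C) = { $ }
  C → ε: FIRST \ {ε} = { } — this is the only nullable alternative, skip
  C → b P: FIRST \ {ε} = { 'b' } — disjoint from FOLLOW(C)
P has a nullable alternative but only one production, so nothing to check.

T: nullable alternative(s) T → P P C; FOLLOW(T) = { $ }
  T → b T: FIRST \ {ε} = { 'b' } — disjoint from FOLLOW(T)
  T → P P C: FIRST \ {ε} = { 'b' } — this is the only nullable alternative, skip

No FIRST/FOLLOW conflicts found.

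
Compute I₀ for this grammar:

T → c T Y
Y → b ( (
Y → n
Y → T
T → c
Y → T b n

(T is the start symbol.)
First, augment the grammar with T' → T
I₀ = CLOSURE({ [T' → . T] }):
  [T' → . T] has the dot before T: add [T → . c T Y], [T → . c]
No further items can be added.

I₀ = { [T → . c T Y], [T → . c], [T' → . T] }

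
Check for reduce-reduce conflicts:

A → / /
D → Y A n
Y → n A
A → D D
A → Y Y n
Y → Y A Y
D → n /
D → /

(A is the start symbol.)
Augment with A' → A and build the canonical LR(0) collection (I0 = CLOSURE({[A' → . A]}), then GOTO on every symbol after a dot until no new states appear). It has 19 states:
  I0: { [A → . / /], [A → . D D], [A → . Y Y n], [A' → . A], [D → . /], [D → . Y A n], [D → . n /], [Y → . Y A Y], [Y → . n A] }  — shift
  I1: { [A → / . /], [D → / .] }  — shift, reduce
  I2: { [A' → A .] }  — accept
  I3: { [A → D . D], [D → . /], [D → . Y A n], [D → . n /], [Y → . Y A Y], [Y → . n A] }  — shift
  I4: { [A → . / /], [A → . D D], [A → . Y Y n], [A → Y . Y n], [D → . /], [D → . Y A n], [D → . n /], [D → Y . A n], [Y → . Y A Y], [Y → . n A], [Y → Y . A Y] }  — shift
  I5: { [A → . / /], [A → . D D], [A → . Y Y n], [D → . /], [D → . Y A n], [D → . n /], [D → n . /], [Y → . Y A Y], [Y → . n A], [Y → n . A] }  — shift
  I6: { [A → / . /], [D → / .], [D → n / .] }  — shift, 2 reduces
  I7: { [Y → n A .] }  — reduce
  I8: { [A → / / .] }  — reduce
  I9: { [D → Y A . n], [Y → . Y A Y], [Y → . n A], [Y → Y A . Y] }  — shift
  I10: { [A → . / /], [A → . D D], [A → . Y Y n], [A → Y . Y n], [A → Y Y . n], [D → . /], [D → . Y A n], [D → . n /], [D → Y . A n], [Y → . Y A Y], [Y → . n A], [Y → Y . A Y] }  — shift
  I11: { [A → . / /], [A → . D D], [A → . Y Y n], [A → Y Y n .], [D → . /], [D → . Y A n], [D → . n /], [D → n . /], [Y → . Y A Y], [Y → . n A], [Y → n . A] }  — shift, reduce
  I12: { [A → . / /], [A → . D D], [A → . Y Y n], [D → . /], [D → . Y A n], [D → . n /], [Y → . Y A Y], [Y → . n A], [Y → Y . A Y], [Y → Y A Y .] }  — shift, reduce
  I13: { [A → . / /], [A → . D D], [A → . Y Y n], [D → . /], [D → . Y A n], [D → . n /], [D → Y A n .], [Y → . Y A Y], [Y → . n A], [Y → n . A] }  — shift, reduce
  I14: { [Y → . Y A Y], [Y → . n A], [Y → Y A . Y] }  — shift
  I15: { [A → . / /], [A → . D D], [A → . Y Y n], [D → . /], [D → . Y A n], [D → . n /], [Y → . Y A Y], [Y → . n A], [Y → n . A] }  — shift
  I16: { [D → / .] }  — reduce
  I17: { [A → D D .] }  — reduce
  I18: { [A → . / /], [A → . D D], [A → . Y Y n], [D → . /], [D → . Y A n], [D → . n /], [D → Y . A n], [Y → . Y A Y], [Y → . n A], [Y → Y . A Y] }  — shift

I6 contains complete items [D → / .], [D → n / .] — reduce-reduce conflict.

Answer: Yes — I6: [D → / .] vs [D → n / .]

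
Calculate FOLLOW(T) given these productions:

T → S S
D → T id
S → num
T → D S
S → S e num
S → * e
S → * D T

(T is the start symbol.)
T is the start symbol, so $ ∈ FOLLOW(T).
In D → T id: T is followed by id, add FIRST(id) \ {ε} = { 'id' }
In S → * D T: T is at the end, add FOLLOW(S)

The FOLLOW sets referred to above (computed the same way, to a fixed point):
  FOLLOW(S) = { $, '*', 'e', 'id', 'num' }

Taking the union: FOLLOW(T) = { $, '*', 'e', 'id', 'num' }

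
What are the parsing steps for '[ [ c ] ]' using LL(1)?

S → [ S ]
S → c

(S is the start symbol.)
Stack is shown with the top on the left.

Stack      Input        Action
------------------------------
S $        [ [ c ] ] $  output S → [ S ]
[ S ] $    [ [ c ] ] $  match '['
S ] $      [ c ] ] $    output S → [ S ]
[ S ] ] $  [ c ] ] $    match '['
S ] ] $    c ] ] $      output S → c
c ] ] $    c ] ] $      match 'c'
] ] $      ] ] $        match ']'
] $        ] $          match ']'
$          $            accept

The string is accepted.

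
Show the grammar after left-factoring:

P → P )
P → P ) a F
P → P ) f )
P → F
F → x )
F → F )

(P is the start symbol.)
Left-factoring transforms A → αβ₁ | αβ₂ into A → αA' and A' → β₁ | β₂
(α is the longest common prefix among the alternatives). Repeat until
no nonterminal has two alternatives with a common prefix.

Round 1: P has alternatives sharing prefix 'P )'. Introduce P': P → P ) P'
  Add: P' → ε
  Add: P' → a F
  Add: P' → f )

No remaining common prefixes — done.

Resulting grammar:
P → P ) P'
P' → ε
P' → a F
P' → f )
P → F
F → x )
F → F )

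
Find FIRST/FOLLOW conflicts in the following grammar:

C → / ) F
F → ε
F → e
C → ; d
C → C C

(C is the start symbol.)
Nullable non-terminals: F.

F: nullable alternative(s) F → ε; FOLLOW(F) = { $, '/', ';' }
  F → ε: FIRST \ {ε} = { } — this is the only nullable alternative, skip
  F → e: FIRST \ {ε} = { 'e' } — disjoint from FOLLOW(F)

C has no nullable alternative, so no FIRST/FOLLOW check is needed there.

No FIRST/FOLLOW conflicts found.

Answer: No FIRST/FOLLOW conflicts.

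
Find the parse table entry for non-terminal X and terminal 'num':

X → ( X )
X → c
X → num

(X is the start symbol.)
To find M[X, 'num'], we find productions for X where 'num' is in the predict set (PREDICT(N → α) = (FIRST(α) \ {ε}) ∪ (FOLLOW(N) if α ⇒* ε)).

X → ( X ): PREDICT = { '(' }
X → c: PREDICT = { 'c' }
X → num: PREDICT = { 'num' }
  'num' is in predict set, so this production goes in M[X, 'num']

M[X, 'num'] = X → num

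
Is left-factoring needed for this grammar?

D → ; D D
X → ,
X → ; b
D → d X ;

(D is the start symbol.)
No, left-factoring is not needed

Left-factoring is needed when two productions for the same non-terminal
share a common prefix on the right-hand side.

Productions for D:
  D → ; D D
  D → d X ;
Productions for X:
  X → ,
  X → ; b

No common prefixes found.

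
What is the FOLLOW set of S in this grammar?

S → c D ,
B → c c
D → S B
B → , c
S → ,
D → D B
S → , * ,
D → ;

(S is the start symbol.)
{ $, ',', 'c' }

To compute FOLLOW(S), find every occurrence of S on a right-hand side N → α S β: add FIRST(β) \ {ε}, and if β is empty or nullable also add FOLLOW(N). Iterate to a fixed point.

S is the start symbol, so $ ∈ FOLLOW(S).
In D → S B: S is followed by B, add FIRST(B) \ {ε} = { ',', 'c' }

Taking the union: FOLLOW(S) = { $, ',', 'c' }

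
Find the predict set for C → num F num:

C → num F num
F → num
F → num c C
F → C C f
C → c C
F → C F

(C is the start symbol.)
{ 'num' }

PREDICT(C → num F num) = (FIRST(RHS) \ {ε}) ∪ (FOLLOW(C) if ε ∈ FIRST(RHS), i.e. RHS ⇒* ε)
FIRST(num F num) = { 'num' }
ε ∉ FIRST(num F num), so FOLLOW(C) is not added.
PREDICT(C → num F num) = { 'num' }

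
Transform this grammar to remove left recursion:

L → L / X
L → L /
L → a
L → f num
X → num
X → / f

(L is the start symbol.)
L → a L'
L → f num L'
L' → / X L'
L' → / L'
L' → ε
X → num
X → / f

L is directly left-recursive. The standard transformation for
  A → A α₁ | ... | A α_m | β₁ | ... | β_n
is
  A  → β₁ A' | ... | β_n A'
  A' → α₁ A' | ... | α_m A' | ε

L → a becomes L → a L'
L → f num becomes L → f num L'
L → L / X becomes L' → / X L'
L → L / becomes L' → / L'
Add L' → ε

Productions for other non-terminals are unchanged:
  X → num
  X → / f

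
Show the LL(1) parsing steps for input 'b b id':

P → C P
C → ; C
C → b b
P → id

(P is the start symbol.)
Stack is shown with the top on the left.

Stack    Input     Action
-------------------------
P $      b b id $  output P → C P
C P $    b b id $  output C → b b
b b P $  b b id $  match 'b'
b P $    b id $    match 'b'
P $      id $      output P → id
id $     id $      match 'id'
$        $         accept

The string is accepted.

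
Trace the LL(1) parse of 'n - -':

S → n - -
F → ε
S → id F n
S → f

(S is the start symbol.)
LL(1) parsing maintains a stack (initially the start symbol over $) and the input. At each step: if the stack top is a terminal, match it against the current input token; if it is a non-terminal N, replace it with the RHS of M[N, lookahead] (the unique production whose predict set contains the lookahead).

Stack is shown with the top on the left.

Stack    Input    Action
------------------------
S $      n - - $  output S → n - -
n - - $  n - - $  match 'n'
- - $    - - $    match '-'
- $      - $      match '-'
$        $        accept

The string is accepted.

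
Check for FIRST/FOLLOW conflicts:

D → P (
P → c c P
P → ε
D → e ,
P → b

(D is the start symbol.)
Nullable non-terminals: P.

P: nullable alternative(s) P → ε; FOLLOW(P) = { '(' }
  P → c c P: FIRST \ {ε} = { 'c' } — disjoint from FOLLOW(P)
  P → ε: FIRST \ {ε} = { } — this is the only nullable alternative, skip
  P → b: FIRST \ {ε} = { 'b' } — disjoint from FOLLOW(P)

D has no nullable alternative, so no FIRST/FOLLOW check is needed there.

No FIRST/FOLLOW conflicts found.

Answer: No FIRST/FOLLOW conflicts.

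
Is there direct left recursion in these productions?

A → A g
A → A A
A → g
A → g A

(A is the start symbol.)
Yes, A is left-recursive

Direct left recursion occurs when N → N α for some non-terminal N (the right-hand side begins with the left-hand side itself).

A → A g: LEFT RECURSIVE (starts with A)
A → A A: LEFT RECURSIVE (starts with A)
A → g: starts with g
A → g A: starts with g

The grammar has direct left recursion on: A.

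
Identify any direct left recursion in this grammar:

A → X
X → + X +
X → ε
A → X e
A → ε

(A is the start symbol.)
Direct left recursion occurs when N → N α for some non-terminal N (the right-hand side begins with the left-hand side itself).

A → X: starts with X
X → + X +: starts with '+'
X → ε: starts with ε
A → X e: starts with X
A → ε: starts with ε

No direct left recursion found.

Answer: No direct left recursion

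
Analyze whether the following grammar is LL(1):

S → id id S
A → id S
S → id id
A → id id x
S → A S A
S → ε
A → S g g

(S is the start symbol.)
A grammar is LL(1) if for each non-terminal N with multiple productions, the predict sets of those productions are pairwise disjoint, where PREDICT(N → α) = (FIRST(α) \ {ε}) ∪ (FOLLOW(N) if α ⇒* ε).

Relevant sets:
  FIRST(A) = { 'g', 'id' }
  FIRST(S) = { 'g', 'id', ε }
  FOLLOW(S) = { $, 'g', 'id' }

For S:
  PREDICT(S → id id S) = { 'id' }
  PREDICT(S → id id) = { 'id' }
  PREDICT(S → A S A) = { 'g', 'id' }
  PREDICT(S → ε) = { $, 'g', 'id' }
For A:
  PREDICT(A → id S) = { 'id' }
  PREDICT(A → id id x) = { 'id' }
  PREDICT(A → S g g) = { 'g', 'id' }

Conflict found: Predict set conflict for S: { 'id' }
The grammar is NOT LL(1).

Answer: No. Predict set conflict for S: { 'id' }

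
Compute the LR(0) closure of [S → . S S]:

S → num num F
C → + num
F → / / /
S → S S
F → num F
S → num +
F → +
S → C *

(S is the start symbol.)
{ [C → . + num], [S → . C *], [S → . S S], [S → . num +], [S → . num num F] }

To compute CLOSURE, for each item [A → α.Bβ] where B is a non-terminal, add [B → .γ] for all productions B → γ; repeat for the newly added items until nothing changes.

Start with: [S → . S S]
  [S → . S S] has the dot before S: add [S → . num num F], [S → . num +], [S → . C *]
  [S → . C *] has the dot before C: add [C → . + num]
No further items can be added.

CLOSURE = { [C → . + num], [S → . C *], [S → . S S], [S → . num +], [S → . num num F] }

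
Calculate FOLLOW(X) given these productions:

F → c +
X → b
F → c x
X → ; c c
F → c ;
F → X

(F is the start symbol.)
{ $ }

To compute FOLLOW(X), find every occurrence of X on a right-hand side N → α X β: add FIRST(β) \ {ε}, and if β is empty or nullable also add FOLLOW(N). Iterate to a fixed point.

In F → X: X is at the end, add FOLLOW(F)

The FOLLOW sets referred to above (computed the same way, to a fixed point):
  FOLLOW(F) = { $ }

Taking the union: FOLLOW(X) = { $ }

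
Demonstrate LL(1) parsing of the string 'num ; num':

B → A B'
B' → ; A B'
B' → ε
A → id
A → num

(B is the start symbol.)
Stack is shown with the top on the left.

Stack     Input        Action
-----------------------------
B $       num ; num $  output B → A B'
A B' $    num ; num $  output A → num
num B' $  num ; num $  match 'num'
B' $      ; num $      output B' → ; A B'
; A B' $  ; num $      match ';'
A B' $    num $        output A → num
num B' $  num $        match 'num'
B' $      $            output B' → ε
$         $            accept

The string is accepted.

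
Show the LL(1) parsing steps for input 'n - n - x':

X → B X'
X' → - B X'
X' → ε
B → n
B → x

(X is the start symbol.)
LL(1) parsing maintains a stack (initially the start symbol over $) and the input. At each step: if the stack top is a terminal, match it against the current input token; if it is a non-terminal N, replace it with the RHS of M[N, lookahead] (the unique production whose predict set contains the lookahead).

Stack is shown with the top on the left.

Stack     Input        Action
-----------------------------
X $       n - n - x $  output X → B X'
B X' $    n - n - x $  output B → n
n X' $    n - n - x $  match 'n'
X' $      - n - x $    output X' → - B X'
- B X' $  - n - x $    match '-'
B X' $    n - x $      output B → n
n X' $    n - x $      match 'n'
X' $      - x $        output X' → - B X'
- B X' $  - x $        match '-'
B X' $    x $          output B → x
x X' $    x $          match 'x'
X' $      $            output X' → ε
$         $            accept

The string is accepted.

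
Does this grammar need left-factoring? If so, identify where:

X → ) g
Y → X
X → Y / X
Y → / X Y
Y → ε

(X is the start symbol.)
Left-factoring is needed when two productions for the same non-terminal
share a common prefix on the right-hand side.

Productions for X:
  X → ) g
  X → Y / X
Productions for Y:
  Y → X
  Y → / X Y
  Y → ε

No common prefixes found.

Answer: No, left-factoring is not needed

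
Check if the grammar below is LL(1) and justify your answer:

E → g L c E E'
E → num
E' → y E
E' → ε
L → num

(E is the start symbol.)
No. Predict set conflict for E': { 'y' }

Relevant sets:
  FOLLOW(E') = { $, 'y' }

For E:
  PREDICT(E → g L c E E') = { 'g' }
  PREDICT(E → num) = { 'num' }
For E':
  PREDICT(E' → y E) = { 'y' }
  PREDICT(E' → ε) = { $, 'y' }
L has a single production, so nothing to check there.

Conflict found: Predict set conflict for E': { 'y' }
The grammar is NOT LL(1).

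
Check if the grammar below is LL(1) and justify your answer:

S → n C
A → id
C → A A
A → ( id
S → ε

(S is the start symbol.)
Relevant sets:
  FOLLOW(S) = { $ }

For S:
  PREDICT(S → n C) = { 'n' }
  PREDICT(S → ε) = { $ }
For A:
  PREDICT(A → id) = { 'id' }
  PREDICT(A → '(' id) = { '(' }
C has a single production, so nothing to check there.

All predict sets are disjoint. The grammar IS LL(1).

Answer: Yes, the grammar is LL(1).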